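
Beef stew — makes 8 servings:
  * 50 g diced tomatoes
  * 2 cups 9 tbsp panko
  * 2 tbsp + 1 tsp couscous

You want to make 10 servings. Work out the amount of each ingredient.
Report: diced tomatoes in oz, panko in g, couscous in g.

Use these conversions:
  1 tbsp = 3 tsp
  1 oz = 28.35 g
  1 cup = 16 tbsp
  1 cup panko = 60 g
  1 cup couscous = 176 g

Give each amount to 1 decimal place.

Scaling factor: 10/8 = 5/4 = 1.25.
diced tomatoes: 50 g × 5/4 ÷ 28.35 g/oz ≈ 2.2 oz
panko: (2 cup + 9 tbsp = 2.5625 cup) × 5/4 × 60 g/cup ≈ 192.2 g
couscous: (2 tbsp + 1 tsp = 7/3 tbsp) × 5/4 ÷ 16 tbsp/cup × 176 g/cup ≈ 32.1 g

diced tomatoes: 2.2 oz; panko: 192.2 g; couscous: 32.1 g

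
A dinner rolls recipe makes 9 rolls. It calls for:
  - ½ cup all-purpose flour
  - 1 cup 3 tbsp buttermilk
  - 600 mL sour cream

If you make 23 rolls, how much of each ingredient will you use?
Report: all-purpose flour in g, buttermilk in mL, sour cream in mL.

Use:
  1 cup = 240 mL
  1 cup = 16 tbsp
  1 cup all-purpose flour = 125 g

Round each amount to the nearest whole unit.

all-purpose flour: 160 g; buttermilk: 728 mL; sour cream: 1533 mL

Scaling factor: 23/9.
all-purpose flour: 0.5 cup × 23/9 × 125 g/cup ≈ 160 g
buttermilk: (1 cup + 3 tbsp = 1.1875 cup) × 23/9 × 240 mL/cup ≈ 728 mL
sour cream: 600 mL × 23/9 ≈ 1533 mL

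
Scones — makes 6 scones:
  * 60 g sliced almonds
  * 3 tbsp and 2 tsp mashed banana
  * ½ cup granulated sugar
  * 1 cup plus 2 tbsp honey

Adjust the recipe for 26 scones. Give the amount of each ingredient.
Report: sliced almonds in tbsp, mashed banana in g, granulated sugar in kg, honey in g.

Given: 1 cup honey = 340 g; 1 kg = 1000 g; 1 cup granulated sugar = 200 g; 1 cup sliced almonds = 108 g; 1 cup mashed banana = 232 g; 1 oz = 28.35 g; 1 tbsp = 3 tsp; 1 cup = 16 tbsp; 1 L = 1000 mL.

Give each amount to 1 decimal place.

Scaling factor: 26/6 = 13/3.
sliced almonds: 60 g × 13/3 ÷ 108 g/cup × 16 tbsp/cup ≈ 38.5 tbsp
mashed banana: (3 tbsp + 2 tsp = 11/3 tbsp) × 13/3 ÷ 16 tbsp/cup × 232 g/cup ≈ 230.4 g
granulated sugar: 0.5 cup × 13/3 × 200 g/cup ÷ 1000 g/kg ≈ 0.4 kg
honey: (1 cup + 2 tbsp = 1.125 cup) × 13/3 × 340 g/cup = 1657.5 g

sliced almonds: 38.5 tbsp; mashed banana: 230.4 g; granulated sugar: 0.4 kg; honey: 1657.5 g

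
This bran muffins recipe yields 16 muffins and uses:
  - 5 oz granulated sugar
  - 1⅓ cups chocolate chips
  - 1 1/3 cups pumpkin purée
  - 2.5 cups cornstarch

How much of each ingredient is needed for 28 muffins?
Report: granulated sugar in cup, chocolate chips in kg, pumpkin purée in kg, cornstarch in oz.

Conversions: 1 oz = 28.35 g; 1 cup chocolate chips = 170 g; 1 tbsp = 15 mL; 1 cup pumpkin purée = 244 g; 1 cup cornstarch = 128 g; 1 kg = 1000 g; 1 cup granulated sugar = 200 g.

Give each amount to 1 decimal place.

granulated sugar: 1.2 cup; chocolate chips: 0.4 kg; pumpkin purée: 0.6 kg; cornstarch: 19.8 oz

Scaling factor: 28/16 = 7/4 = 1.75.
granulated sugar: 5 oz × 7/4 × 28.35 g/oz ÷ 200 g/cup ≈ 1.2 cup
chocolate chips: 4/3 cup × 7/4 × 170 g/cup ÷ 1000 g/kg ≈ 0.4 kg
pumpkin purée: 4/3 cup × 7/4 × 244 g/cup ÷ 1000 g/kg ≈ 0.6 kg
cornstarch: 2.5 cup × 7/4 × 128 g/cup ÷ 28.35 g/oz ≈ 19.8 oz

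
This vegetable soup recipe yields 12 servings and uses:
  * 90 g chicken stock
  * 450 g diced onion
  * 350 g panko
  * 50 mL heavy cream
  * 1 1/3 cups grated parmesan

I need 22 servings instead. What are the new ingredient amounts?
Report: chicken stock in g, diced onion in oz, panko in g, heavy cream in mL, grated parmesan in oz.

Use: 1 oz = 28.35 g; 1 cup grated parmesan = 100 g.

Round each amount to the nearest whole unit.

Scaling factor: 22/12 = 11/6.
chicken stock: 90 g × 11/6 = 165 g
diced onion: 450 g × 11/6 ÷ 28.35 g/oz ≈ 29 oz
panko: 350 g × 11/6 ≈ 642 g
heavy cream: 50 mL × 11/6 ≈ 92 mL
grated parmesan: 4/3 cup × 11/6 × 100 g/cup ÷ 28.35 g/oz ≈ 9 oz

chicken stock: 165 g; diced onion: 29 oz; panko: 642 g; heavy cream: 92 mL; grated parmesan: 9 oz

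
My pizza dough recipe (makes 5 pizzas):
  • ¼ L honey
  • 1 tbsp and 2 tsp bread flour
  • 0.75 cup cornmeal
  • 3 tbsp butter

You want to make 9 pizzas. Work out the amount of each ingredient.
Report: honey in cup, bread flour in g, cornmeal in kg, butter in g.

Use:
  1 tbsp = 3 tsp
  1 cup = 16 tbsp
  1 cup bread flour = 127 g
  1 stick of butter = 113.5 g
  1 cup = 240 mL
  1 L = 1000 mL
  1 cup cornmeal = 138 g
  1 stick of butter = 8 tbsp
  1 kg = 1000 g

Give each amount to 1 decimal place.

Scaling factor: 9/5 = 1.8.
honey: 0.25 L × 9/5 × 1000 mL/L ÷ 240 mL/cup ≈ 1.9 cup
bread flour: (1 tbsp + 2 tsp = 5/3 tbsp) × 9/5 ÷ 16 tbsp/cup × 127 g/cup ≈ 23.8 g
cornmeal: 0.75 cup × 9/5 × 138 g/cup ÷ 1000 g/kg ≈ 0.2 kg
butter: 3 tbsp × 9/5 ÷ 8 tbsp/stick × 113.5 g/stick ≈ 76.6 g

honey: 1.9 cup; bread flour: 23.8 g; cornmeal: 0.2 kg; butter: 76.6 g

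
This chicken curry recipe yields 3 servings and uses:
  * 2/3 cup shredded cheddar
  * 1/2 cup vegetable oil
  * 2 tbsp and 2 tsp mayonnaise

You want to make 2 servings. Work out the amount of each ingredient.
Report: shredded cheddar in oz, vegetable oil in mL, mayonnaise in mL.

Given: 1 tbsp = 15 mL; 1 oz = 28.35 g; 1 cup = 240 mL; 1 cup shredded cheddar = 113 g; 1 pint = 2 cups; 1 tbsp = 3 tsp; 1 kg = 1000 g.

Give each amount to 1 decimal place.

Scaling factor: 2/3.
shredded cheddar: 2/3 cup × 2/3 × 113 g/cup ÷ 28.35 g/oz ≈ 1.8 oz
vegetable oil: 0.5 cup × 2/3 × 240 mL/cup = 80.0 mL
mayonnaise: (2 tbsp + 2 tsp = 8/3 tbsp) × 2/3 × 15 mL/tbsp ≈ 26.7 mL

shredded cheddar: 1.8 oz; vegetable oil: 80.0 mL; mayonnaise: 26.7 mL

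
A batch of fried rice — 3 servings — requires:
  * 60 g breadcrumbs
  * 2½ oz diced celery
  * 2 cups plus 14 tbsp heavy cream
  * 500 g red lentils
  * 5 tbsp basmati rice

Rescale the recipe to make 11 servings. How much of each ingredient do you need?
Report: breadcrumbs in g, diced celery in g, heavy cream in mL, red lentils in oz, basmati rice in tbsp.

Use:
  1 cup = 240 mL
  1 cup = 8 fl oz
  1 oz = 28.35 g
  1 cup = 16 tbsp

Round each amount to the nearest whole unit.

breadcrumbs: 220 g; diced celery: 260 g; heavy cream: 2530 mL; red lentils: 65 oz; basmati rice: 18 tbsp

Scaling factor: 11/3.
breadcrumbs: 60 g × 11/3 = 220 g
diced celery: 2.5 oz × 11/3 × 28.35 g/oz ≈ 260 g
heavy cream: (2 cup + 14 tbsp = 2.875 cup) × 11/3 × 240 mL/cup = 2530 mL
red lentils: 500 g × 11/3 ÷ 28.35 g/oz ≈ 65 oz
basmati rice: 5 tbsp × 11/3 ≈ 18 tbsp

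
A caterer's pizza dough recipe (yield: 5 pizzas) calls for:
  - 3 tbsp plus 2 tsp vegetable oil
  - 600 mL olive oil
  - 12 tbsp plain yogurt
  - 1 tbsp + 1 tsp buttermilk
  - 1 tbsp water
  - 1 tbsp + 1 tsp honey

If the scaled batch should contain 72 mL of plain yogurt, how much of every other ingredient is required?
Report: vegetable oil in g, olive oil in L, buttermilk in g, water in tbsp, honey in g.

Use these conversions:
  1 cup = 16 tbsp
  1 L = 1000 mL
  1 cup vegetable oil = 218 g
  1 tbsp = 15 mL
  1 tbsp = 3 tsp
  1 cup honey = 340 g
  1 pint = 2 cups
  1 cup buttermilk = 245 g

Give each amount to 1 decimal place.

vegetable oil: 20.0 g; olive oil: 0.2 L; buttermilk: 8.2 g; water: 0.4 tbsp; honey: 11.3 g

The original recipe has 180 mL of plain yogurt, so the scaling factor is 72 ÷ 180 = 2/5 = 0.4.
vegetable oil: (3 tbsp + 2 tsp = 11/3 tbsp) × 2/5 ÷ 16 tbsp/cup × 218 g/cup ≈ 20.0 g
olive oil: 600 mL × 2/5 ÷ 1000 mL/L ≈ 0.2 L
buttermilk: (1 tbsp + 1 tsp = 4/3 tbsp) × 2/5 ÷ 16 tbsp/cup × 245 g/cup ≈ 8.2 g
water: 1 tbsp × 2/5 = 0.4 tbsp
honey: (1 tbsp + 1 tsp = 4/3 tbsp) × 2/5 ÷ 16 tbsp/cup × 340 g/cup ≈ 11.3 g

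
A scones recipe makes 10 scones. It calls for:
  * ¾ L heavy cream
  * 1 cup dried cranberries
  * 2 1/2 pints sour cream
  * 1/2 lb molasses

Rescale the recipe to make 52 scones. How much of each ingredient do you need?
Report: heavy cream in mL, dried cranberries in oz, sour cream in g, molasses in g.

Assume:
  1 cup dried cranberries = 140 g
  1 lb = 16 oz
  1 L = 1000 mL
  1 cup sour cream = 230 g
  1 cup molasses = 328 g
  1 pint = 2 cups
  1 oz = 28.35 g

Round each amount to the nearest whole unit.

heavy cream: 3900 mL; dried cranberries: 26 oz; sour cream: 5980 g; molasses: 1179 g

Scaling factor: 52/10 = 26/5 = 5.2.
heavy cream: 0.75 L × 26/5 × 1000 mL/L = 3900 mL
dried cranberries: 1 cup × 26/5 × 140 g/cup ÷ 28.35 g/oz ≈ 26 oz
sour cream: 2.5 pint × 26/5 × 2 cup/pint × 230 g/cup = 5980 g
molasses: 0.5 lb × 26/5 × 16 oz/lb × 28.35 g/oz ≈ 1179 g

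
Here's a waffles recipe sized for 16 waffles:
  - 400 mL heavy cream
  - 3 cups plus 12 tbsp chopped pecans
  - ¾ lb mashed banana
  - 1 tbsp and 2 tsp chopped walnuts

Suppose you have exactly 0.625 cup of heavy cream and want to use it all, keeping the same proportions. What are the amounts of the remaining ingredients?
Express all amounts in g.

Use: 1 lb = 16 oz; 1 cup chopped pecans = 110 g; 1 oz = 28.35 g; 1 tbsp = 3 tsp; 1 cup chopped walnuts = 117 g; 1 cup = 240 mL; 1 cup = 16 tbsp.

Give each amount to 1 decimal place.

chopped pecans: 154.7 g; mashed banana: 127.6 g; chopped walnuts: 4.6 g

The original recipe has 5/3 cup of heavy cream, so the scaling factor is 0.625 ÷ 5/3 = 3/8 = 0.375.
chopped pecans: (3 cup + 12 tbsp = 3.75 cup) × 3/8 × 110 g/cup ≈ 154.7 g
mashed banana: 0.75 lb × 3/8 × 16 oz/lb × 28.35 g/oz ≈ 127.6 g
chopped walnuts: (1 tbsp + 2 tsp = 5/3 tbsp) × 3/8 ÷ 16 tbsp/cup × 117 g/cup ≈ 4.6 g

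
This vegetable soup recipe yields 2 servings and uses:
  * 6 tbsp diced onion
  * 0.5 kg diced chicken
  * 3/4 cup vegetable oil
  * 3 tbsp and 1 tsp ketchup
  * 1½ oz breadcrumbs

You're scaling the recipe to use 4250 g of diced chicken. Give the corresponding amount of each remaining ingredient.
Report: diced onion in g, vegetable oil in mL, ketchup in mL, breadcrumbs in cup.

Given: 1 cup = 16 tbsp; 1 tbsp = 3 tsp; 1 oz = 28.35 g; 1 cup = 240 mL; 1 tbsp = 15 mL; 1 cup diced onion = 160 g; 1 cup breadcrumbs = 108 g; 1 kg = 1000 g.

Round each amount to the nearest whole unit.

diced onion: 510 g; vegetable oil: 1530 mL; ketchup: 425 mL; breadcrumbs: 3 cup

The original recipe has 500 g of diced chicken, so the scaling factor is 4250 ÷ 500 = 17/2 = 8.5.
diced onion: 6 tbsp × 17/2 ÷ 16 tbsp/cup × 160 g/cup = 510 g
vegetable oil: 0.75 cup × 17/2 × 240 mL/cup = 1530 mL
ketchup: (3 tbsp + 1 tsp = 10/3 tbsp) × 17/2 × 15 mL/tbsp = 425 mL
breadcrumbs: 1.5 oz × 17/2 × 28.35 g/oz ÷ 108 g/cup ≈ 3 cup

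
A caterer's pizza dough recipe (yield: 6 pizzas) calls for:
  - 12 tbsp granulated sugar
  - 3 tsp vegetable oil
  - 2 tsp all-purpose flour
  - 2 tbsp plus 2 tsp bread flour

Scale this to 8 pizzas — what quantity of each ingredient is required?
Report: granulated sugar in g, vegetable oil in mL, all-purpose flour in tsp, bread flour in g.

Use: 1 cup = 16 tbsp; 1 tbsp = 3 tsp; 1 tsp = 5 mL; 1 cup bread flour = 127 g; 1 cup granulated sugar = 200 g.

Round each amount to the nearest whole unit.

granulated sugar: 200 g; vegetable oil: 20 mL; all-purpose flour: 3 tsp; bread flour: 28 g

Scaling factor: 8/6 = 4/3.
granulated sugar: 12 tbsp × 4/3 ÷ 16 tbsp/cup × 200 g/cup = 200 g
vegetable oil: 3 tsp × 4/3 × 5 mL/tsp = 20 mL
all-purpose flour: 2 tsp × 4/3 ≈ 3 tsp
bread flour: (2 tbsp + 2 tsp = 8/3 tbsp) × 4/3 ÷ 16 tbsp/cup × 127 g/cup ≈ 28 g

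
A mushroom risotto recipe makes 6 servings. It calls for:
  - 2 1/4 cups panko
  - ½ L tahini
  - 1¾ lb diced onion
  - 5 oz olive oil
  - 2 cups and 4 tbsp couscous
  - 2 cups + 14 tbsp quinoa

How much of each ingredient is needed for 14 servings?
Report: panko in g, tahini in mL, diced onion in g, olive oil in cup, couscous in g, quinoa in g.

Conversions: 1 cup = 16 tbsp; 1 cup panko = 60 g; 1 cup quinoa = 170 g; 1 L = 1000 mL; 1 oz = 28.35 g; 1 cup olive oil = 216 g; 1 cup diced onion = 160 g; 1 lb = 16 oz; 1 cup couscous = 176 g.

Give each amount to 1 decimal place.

Scaling factor: 14/6 = 7/3.
panko: 2.25 cup × 7/3 × 60 g/cup = 315.0 g
tahini: 0.5 L × 7/3 × 1000 mL/L ≈ 1166.7 mL
diced onion: 1.75 lb × 7/3 × 16 oz/lb × 28.35 g/oz = 1852.2 g
olive oil: 5 oz × 7/3 × 28.35 g/oz ÷ 216 g/cup ≈ 1.5 cup
couscous: (2 cup + 4 tbsp = 2.25 cup) × 7/3 × 176 g/cup = 924.0 g
quinoa: (2 cup + 14 tbsp = 2.875 cup) × 7/3 × 170 g/cup ≈ 1140.4 g

panko: 315.0 g; tahini: 1166.7 mL; diced onion: 1852.2 g; olive oil: 1.5 cup; couscous: 924.0 g; quinoa: 1140.4 g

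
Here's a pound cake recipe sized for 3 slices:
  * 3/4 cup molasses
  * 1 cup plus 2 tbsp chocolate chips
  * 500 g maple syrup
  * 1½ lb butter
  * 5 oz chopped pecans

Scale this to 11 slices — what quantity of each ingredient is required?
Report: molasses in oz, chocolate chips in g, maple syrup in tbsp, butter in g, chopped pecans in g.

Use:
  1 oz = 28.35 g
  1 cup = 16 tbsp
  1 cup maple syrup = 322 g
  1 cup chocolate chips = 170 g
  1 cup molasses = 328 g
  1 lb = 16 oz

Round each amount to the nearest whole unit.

Scaling factor: 11/3.
molasses: 0.75 cup × 11/3 × 328 g/cup ÷ 28.35 g/oz ≈ 32 oz
chocolate chips: (1 cup + 2 tbsp = 1.125 cup) × 11/3 × 170 g/cup ≈ 701 g
maple syrup: 500 g × 11/3 ÷ 322 g/cup × 16 tbsp/cup ≈ 91 tbsp
butter: 1.5 lb × 11/3 × 16 oz/lb × 28.35 g/oz ≈ 2495 g
chopped pecans: 5 oz × 11/3 × 28.35 g/oz ≈ 520 g

molasses: 32 oz; chocolate chips: 701 g; maple syrup: 91 tbsp; butter: 2495 g; chopped pecans: 520 g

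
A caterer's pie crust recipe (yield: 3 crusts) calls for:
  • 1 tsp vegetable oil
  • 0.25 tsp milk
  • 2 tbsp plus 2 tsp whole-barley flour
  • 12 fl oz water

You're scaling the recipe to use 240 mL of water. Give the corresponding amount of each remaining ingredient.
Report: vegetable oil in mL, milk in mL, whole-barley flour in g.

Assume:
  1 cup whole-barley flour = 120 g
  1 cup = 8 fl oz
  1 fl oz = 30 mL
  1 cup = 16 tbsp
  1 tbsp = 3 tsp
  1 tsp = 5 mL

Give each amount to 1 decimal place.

vegetable oil: 3.3 mL; milk: 0.8 mL; whole-barley flour: 13.3 g

The original recipe has 360 mL of water, so the scaling factor is 240 ÷ 360 = 2/3.
vegetable oil: 1 tsp × 2/3 × 5 mL/tsp ≈ 3.3 mL
milk: 0.25 tsp × 2/3 × 5 mL/tsp ≈ 0.8 mL
whole-barley flour: (2 tbsp + 2 tsp = 8/3 tbsp) × 2/3 ÷ 16 tbsp/cup × 120 g/cup ≈ 13.3 g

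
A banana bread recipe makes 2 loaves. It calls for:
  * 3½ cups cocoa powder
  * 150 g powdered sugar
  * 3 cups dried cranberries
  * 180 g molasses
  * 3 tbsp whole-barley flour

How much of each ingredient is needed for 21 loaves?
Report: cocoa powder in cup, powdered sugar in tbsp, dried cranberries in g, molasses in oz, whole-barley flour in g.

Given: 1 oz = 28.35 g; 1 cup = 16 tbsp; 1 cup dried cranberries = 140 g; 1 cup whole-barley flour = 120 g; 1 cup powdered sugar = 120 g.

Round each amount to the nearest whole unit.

cocoa powder: 37 cup; powdered sugar: 210 tbsp; dried cranberries: 4410 g; molasses: 67 oz; whole-barley flour: 236 g

Scaling factor: 21/2 = 10.5.
cocoa powder: 3.5 cup × 21/2 ≈ 37 cup
powdered sugar: 150 g × 21/2 ÷ 120 g/cup × 16 tbsp/cup = 210 tbsp
dried cranberries: 3 cup × 21/2 × 140 g/cup = 4410 g
molasses: 180 g × 21/2 ÷ 28.35 g/oz ≈ 67 oz
whole-barley flour: 3 tbsp × 21/2 ÷ 16 tbsp/cup × 120 g/cup ≈ 236 g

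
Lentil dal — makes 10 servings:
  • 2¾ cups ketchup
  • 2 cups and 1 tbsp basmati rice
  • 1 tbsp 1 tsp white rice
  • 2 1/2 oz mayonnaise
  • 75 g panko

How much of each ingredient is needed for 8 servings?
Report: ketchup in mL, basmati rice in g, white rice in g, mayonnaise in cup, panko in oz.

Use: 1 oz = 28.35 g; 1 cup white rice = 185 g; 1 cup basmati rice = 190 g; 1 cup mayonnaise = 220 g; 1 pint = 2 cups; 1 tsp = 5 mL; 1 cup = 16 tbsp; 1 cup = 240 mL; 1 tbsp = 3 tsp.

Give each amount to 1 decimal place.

Scaling factor: 8/10 = 4/5 = 0.8.
ketchup: 2.75 cup × 4/5 × 240 mL/cup = 528.0 mL
basmati rice: (2 cup + 1 tbsp = 2.0625 cup) × 4/5 × 190 g/cup = 313.5 g
white rice: (1 tbsp + 1 tsp = 4/3 tbsp) × 4/5 ÷ 16 tbsp/cup × 185 g/cup ≈ 12.3 g
mayonnaise: 2.5 oz × 4/5 × 28.35 g/oz ÷ 220 g/cup ≈ 0.3 cup
panko: 75 g × 4/5 ÷ 28.35 g/oz ≈ 2.1 oz

ketchup: 528.0 mL; basmati rice: 313.5 g; white rice: 12.3 g; mayonnaise: 0.3 cup; panko: 2.1 oz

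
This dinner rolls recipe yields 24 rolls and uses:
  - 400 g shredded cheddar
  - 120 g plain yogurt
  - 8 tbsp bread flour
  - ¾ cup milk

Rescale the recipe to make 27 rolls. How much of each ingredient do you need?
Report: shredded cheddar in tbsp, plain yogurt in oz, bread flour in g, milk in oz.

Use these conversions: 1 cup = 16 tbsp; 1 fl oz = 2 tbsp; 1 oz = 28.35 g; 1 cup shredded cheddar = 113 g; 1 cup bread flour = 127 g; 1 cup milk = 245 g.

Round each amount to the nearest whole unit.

shredded cheddar: 64 tbsp; plain yogurt: 5 oz; bread flour: 71 g; milk: 7 oz

Scaling factor: 27/24 = 9/8 = 1.125.
shredded cheddar: 400 g × 9/8 ÷ 113 g/cup × 16 tbsp/cup ≈ 64 tbsp
plain yogurt: 120 g × 9/8 ÷ 28.35 g/oz ≈ 5 oz
bread flour: 8 tbsp × 9/8 ÷ 16 tbsp/cup × 127 g/cup ≈ 71 g
milk: 0.75 cup × 9/8 × 245 g/cup ÷ 28.35 g/oz ≈ 7 oz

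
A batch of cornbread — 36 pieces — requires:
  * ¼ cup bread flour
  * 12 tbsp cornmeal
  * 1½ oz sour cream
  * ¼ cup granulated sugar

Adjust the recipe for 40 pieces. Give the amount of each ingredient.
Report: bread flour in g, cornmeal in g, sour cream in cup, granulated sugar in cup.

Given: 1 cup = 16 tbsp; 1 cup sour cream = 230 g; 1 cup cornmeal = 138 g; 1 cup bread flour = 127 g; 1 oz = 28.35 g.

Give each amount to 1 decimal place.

bread flour: 35.3 g; cornmeal: 115.0 g; sour cream: 0.2 cup; granulated sugar: 0.3 cup

Scaling factor: 40/36 = 10/9.
bread flour: 0.25 cup × 10/9 × 127 g/cup ≈ 35.3 g
cornmeal: 12 tbsp × 10/9 ÷ 16 tbsp/cup × 138 g/cup = 115.0 g
sour cream: 1.5 oz × 10/9 × 28.35 g/oz ÷ 230 g/cup ≈ 0.2 cup
granulated sugar: 0.25 cup × 10/9 ≈ 0.3 cup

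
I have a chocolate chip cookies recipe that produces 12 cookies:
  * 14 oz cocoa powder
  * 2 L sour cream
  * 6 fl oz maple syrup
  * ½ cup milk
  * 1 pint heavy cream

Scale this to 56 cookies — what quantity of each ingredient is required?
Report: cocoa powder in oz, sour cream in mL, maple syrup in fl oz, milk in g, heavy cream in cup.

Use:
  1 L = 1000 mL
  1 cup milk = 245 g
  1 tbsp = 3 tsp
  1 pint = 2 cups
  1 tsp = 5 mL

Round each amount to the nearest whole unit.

Scaling factor: 56/12 = 14/3.
cocoa powder: 14 oz × 14/3 ≈ 65 oz
sour cream: 2 L × 14/3 × 1000 mL/L ≈ 9333 mL
maple syrup: 6 fl oz × 14/3 = 28 fl oz
milk: 0.5 cup × 14/3 × 245 g/cup ≈ 572 g
heavy cream: 1 pint × 14/3 × 2 cup/pint ≈ 9 cup

cocoa powder: 65 oz; sour cream: 9333 mL; maple syrup: 28 fl oz; milk: 572 g; heavy cream: 9 cup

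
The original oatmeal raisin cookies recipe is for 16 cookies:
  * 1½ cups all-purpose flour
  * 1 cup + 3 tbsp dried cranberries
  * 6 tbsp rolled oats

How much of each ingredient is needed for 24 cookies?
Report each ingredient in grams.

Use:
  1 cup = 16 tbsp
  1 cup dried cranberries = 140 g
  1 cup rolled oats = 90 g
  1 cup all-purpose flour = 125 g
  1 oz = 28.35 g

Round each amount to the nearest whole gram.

all-purpose flour: 281 g; dried cranberries: 249 g; rolled oats: 51 g

Scaling factor: 24/16 = 3/2 = 1.5.
all-purpose flour: 1.5 cup × 3/2 × 125 g/cup ≈ 281 g
dried cranberries: (1 cup + 3 tbsp = 1.1875 cup) × 3/2 × 140 g/cup ≈ 249 g
rolled oats: 6 tbsp × 3/2 ÷ 16 tbsp/cup × 90 g/cup ≈ 51 g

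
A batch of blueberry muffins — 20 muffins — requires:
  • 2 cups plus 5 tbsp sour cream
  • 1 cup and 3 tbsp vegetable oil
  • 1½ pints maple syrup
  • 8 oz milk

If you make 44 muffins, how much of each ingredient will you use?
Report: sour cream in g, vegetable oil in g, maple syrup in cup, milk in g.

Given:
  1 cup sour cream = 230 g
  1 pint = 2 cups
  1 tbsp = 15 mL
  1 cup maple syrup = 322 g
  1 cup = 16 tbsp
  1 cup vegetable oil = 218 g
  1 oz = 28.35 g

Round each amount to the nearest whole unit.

Scaling factor: 44/20 = 11/5 = 2.2.
sour cream: (2 cup + 5 tbsp = 2.3125 cup) × 11/5 × 230 g/cup ≈ 1170 g
vegetable oil: (1 cup + 3 tbsp = 1.1875 cup) × 11/5 × 218 g/cup ≈ 570 g
maple syrup: 1.5 pint × 11/5 × 2 cup/pint ≈ 7 cup
milk: 8 oz × 11/5 × 28.35 g/oz ≈ 499 g

sour cream: 1170 g; vegetable oil: 570 g; maple syrup: 7 cup; milk: 499 g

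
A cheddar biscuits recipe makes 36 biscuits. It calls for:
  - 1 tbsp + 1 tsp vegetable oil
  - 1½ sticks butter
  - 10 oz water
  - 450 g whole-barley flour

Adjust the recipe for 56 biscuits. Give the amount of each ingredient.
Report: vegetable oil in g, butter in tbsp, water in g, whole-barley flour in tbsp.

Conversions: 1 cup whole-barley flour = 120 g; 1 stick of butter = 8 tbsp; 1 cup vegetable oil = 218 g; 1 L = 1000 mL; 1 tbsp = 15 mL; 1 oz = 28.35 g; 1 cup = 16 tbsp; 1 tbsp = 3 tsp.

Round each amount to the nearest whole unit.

Scaling factor: 56/36 = 14/9.
vegetable oil: (1 tbsp + 1 tsp = 4/3 tbsp) × 14/9 ÷ 16 tbsp/cup × 218 g/cup ≈ 28 g
butter: 1.5 stick × 14/9 × 8 tbsp/stick ≈ 19 tbsp
water: 10 oz × 14/9 × 28.35 g/oz = 441 g
whole-barley flour: 450 g × 14/9 ÷ 120 g/cup × 16 tbsp/cup ≈ 93 tbsp

vegetable oil: 28 g; butter: 19 tbsp; water: 441 g; whole-barley flour: 93 tbsp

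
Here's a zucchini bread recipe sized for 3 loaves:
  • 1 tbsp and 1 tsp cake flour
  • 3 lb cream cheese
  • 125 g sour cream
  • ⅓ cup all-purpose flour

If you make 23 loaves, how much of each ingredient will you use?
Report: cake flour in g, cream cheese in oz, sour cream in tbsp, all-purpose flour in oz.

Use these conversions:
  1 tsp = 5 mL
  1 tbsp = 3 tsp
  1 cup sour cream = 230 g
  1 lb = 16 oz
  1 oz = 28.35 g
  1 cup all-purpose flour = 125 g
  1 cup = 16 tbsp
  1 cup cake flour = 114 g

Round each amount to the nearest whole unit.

Scaling factor: 23/3.
cake flour: (1 tbsp + 1 tsp = 4/3 tbsp) × 23/3 ÷ 16 tbsp/cup × 114 g/cup ≈ 73 g
cream cheese: 3 lb × 23/3 × 16 oz/lb = 368 oz
sour cream: 125 g × 23/3 ÷ 230 g/cup × 16 tbsp/cup ≈ 67 tbsp
all-purpose flour: 1/3 cup × 23/3 × 125 g/cup ÷ 28.35 g/oz ≈ 11 oz

cake flour: 73 g; cream cheese: 368 oz; sour cream: 67 tbsp; all-purpose flour: 11 oz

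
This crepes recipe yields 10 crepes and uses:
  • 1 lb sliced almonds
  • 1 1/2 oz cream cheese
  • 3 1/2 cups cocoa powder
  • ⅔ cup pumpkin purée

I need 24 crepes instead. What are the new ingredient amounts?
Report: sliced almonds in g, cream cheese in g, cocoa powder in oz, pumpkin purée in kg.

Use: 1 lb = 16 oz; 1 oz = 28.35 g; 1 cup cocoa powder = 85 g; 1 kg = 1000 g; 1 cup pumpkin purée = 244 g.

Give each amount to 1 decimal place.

sliced almonds: 1088.6 g; cream cheese: 102.1 g; cocoa powder: 25.2 oz; pumpkin purée: 0.4 kg

Scaling factor: 24/10 = 12/5 = 2.4.
sliced almonds: 1 lb × 12/5 × 16 oz/lb × 28.35 g/oz ≈ 1088.6 g
cream cheese: 1.5 oz × 12/5 × 28.35 g/oz ≈ 102.1 g
cocoa powder: 3.5 cup × 12/5 × 85 g/cup ÷ 28.35 g/oz ≈ 25.2 oz
pumpkin purée: 2/3 cup × 12/5 × 244 g/cup ÷ 1000 g/kg ≈ 0.4 kg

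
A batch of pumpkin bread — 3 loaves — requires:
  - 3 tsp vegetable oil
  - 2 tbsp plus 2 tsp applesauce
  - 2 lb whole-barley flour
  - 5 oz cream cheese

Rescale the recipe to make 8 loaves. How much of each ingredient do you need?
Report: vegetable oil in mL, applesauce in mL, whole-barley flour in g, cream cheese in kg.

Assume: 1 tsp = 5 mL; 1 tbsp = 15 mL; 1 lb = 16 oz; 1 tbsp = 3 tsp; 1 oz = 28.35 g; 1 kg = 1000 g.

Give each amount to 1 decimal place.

Scaling factor: 8/3.
vegetable oil: 3 tsp × 8/3 × 5 mL/tsp = 40.0 mL
applesauce: (2 tbsp + 2 tsp = 8/3 tbsp) × 8/3 × 15 mL/tbsp ≈ 106.7 mL
whole-barley flour: 2 lb × 8/3 × 16 oz/lb × 28.35 g/oz = 2419.2 g
cream cheese: 5 oz × 8/3 × 28.35 g/oz ÷ 1000 g/kg ≈ 0.4 kg

vegetable oil: 40.0 mL; applesauce: 106.7 mL; whole-barley flour: 2419.2 g; cream cheese: 0.4 kg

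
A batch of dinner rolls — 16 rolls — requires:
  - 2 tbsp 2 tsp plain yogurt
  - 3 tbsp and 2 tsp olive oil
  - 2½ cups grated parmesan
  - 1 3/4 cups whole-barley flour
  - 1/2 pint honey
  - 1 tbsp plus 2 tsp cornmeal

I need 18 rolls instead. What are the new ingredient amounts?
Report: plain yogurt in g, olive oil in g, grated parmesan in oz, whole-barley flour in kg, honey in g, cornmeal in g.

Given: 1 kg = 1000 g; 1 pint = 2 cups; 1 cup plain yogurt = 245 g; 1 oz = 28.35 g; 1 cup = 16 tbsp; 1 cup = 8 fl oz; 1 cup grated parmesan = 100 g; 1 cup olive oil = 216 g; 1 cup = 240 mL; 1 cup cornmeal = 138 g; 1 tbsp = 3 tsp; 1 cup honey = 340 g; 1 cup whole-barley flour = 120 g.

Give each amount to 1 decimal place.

Scaling factor: 18/16 = 9/8 = 1.125.
plain yogurt: (2 tbsp + 2 tsp = 8/3 tbsp) × 9/8 ÷ 16 tbsp/cup × 245 g/cup ≈ 45.9 g
olive oil: (3 tbsp + 2 tsp = 11/3 tbsp) × 9/8 ÷ 16 tbsp/cup × 216 g/cup ≈ 55.7 g
grated parmesan: 2.5 cup × 9/8 × 100 g/cup ÷ 28.35 g/oz ≈ 9.9 oz
whole-barley flour: 1.75 cup × 9/8 × 120 g/cup ÷ 1000 g/kg ≈ 0.2 kg
honey: 0.5 pint × 9/8 × 2 cup/pint × 340 g/cup = 382.5 g
cornmeal: (1 tbsp + 2 tsp = 5/3 tbsp) × 9/8 ÷ 16 tbsp/cup × 138 g/cup ≈ 16.2 g

plain yogurt: 45.9 g; olive oil: 55.7 g; grated parmesan: 9.9 oz; whole-barley flour: 0.2 kg; honey: 382.5 g; cornmeal: 16.2 g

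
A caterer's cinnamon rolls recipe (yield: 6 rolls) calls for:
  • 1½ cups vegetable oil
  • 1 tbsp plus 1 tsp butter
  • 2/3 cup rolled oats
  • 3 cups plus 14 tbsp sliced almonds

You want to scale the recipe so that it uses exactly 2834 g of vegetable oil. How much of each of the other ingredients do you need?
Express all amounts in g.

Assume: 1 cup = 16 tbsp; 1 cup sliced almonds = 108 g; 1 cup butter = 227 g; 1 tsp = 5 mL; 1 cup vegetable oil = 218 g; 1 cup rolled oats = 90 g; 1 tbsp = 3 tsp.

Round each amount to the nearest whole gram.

The original recipe has 327 g of vegetable oil, so the scaling factor is 2834 ÷ 327 = 26/3.
butter: (1 tbsp + 1 tsp = 4/3 tbsp) × 26/3 ÷ 16 tbsp/cup × 227 g/cup ≈ 164 g
rolled oats: 2/3 cup × 26/3 × 90 g/cup = 520 g
sliced almonds: (3 cup + 14 tbsp = 3.875 cup) × 26/3 × 108 g/cup = 3627 g

butter: 164 g; rolled oats: 520 g; sliced almonds: 3627 g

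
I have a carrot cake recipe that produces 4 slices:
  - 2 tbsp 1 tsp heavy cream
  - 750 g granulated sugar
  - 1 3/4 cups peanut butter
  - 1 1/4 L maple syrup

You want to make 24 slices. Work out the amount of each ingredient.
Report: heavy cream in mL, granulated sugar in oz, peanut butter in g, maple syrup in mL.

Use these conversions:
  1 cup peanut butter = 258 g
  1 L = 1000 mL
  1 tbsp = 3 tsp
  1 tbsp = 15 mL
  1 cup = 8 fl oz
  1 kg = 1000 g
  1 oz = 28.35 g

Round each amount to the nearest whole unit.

heavy cream: 210 mL; granulated sugar: 159 oz; peanut butter: 2709 g; maple syrup: 7500 mL

Scaling factor: 24/4 = 6.
heavy cream: (2 tbsp + 1 tsp = 7/3 tbsp) × 6 × 15 mL/tbsp = 210 mL
granulated sugar: 750 g × 6 ÷ 28.35 g/oz ≈ 159 oz
peanut butter: 1.75 cup × 6 × 258 g/cup = 2709 g
maple syrup: 1.25 L × 6 × 1000 mL/L = 7500 mL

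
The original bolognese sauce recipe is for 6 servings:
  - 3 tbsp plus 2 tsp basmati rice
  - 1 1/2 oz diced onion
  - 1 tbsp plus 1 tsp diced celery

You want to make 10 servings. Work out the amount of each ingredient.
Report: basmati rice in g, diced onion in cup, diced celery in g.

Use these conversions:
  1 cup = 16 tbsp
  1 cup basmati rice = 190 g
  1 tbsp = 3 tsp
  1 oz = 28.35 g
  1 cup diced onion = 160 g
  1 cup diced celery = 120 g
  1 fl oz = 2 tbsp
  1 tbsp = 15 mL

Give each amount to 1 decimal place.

Scaling factor: 10/6 = 5/3.
basmati rice: (3 tbsp + 2 tsp = 11/3 tbsp) × 5/3 ÷ 16 tbsp/cup × 190 g/cup ≈ 72.6 g
diced onion: 1.5 oz × 5/3 × 28.35 g/oz ÷ 160 g/cup ≈ 0.4 cup
diced celery: (1 tbsp + 1 tsp = 4/3 tbsp) × 5/3 ÷ 16 tbsp/cup × 120 g/cup ≈ 16.7 g

basmati rice: 72.6 g; diced onion: 0.4 cup; diced celery: 16.7 g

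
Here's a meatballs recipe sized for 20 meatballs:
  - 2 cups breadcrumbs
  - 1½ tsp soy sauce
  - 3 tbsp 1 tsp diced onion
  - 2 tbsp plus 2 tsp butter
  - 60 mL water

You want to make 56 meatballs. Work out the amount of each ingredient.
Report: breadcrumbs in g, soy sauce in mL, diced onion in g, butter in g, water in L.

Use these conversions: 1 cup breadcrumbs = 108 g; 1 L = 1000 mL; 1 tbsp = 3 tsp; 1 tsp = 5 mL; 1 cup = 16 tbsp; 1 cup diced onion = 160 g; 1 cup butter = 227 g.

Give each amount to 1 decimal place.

breadcrumbs: 604.8 g; soy sauce: 21.0 mL; diced onion: 93.3 g; butter: 105.9 g; water: 0.2 L

Scaling factor: 56/20 = 14/5 = 2.8.
breadcrumbs: 2 cup × 14/5 × 108 g/cup = 604.8 g
soy sauce: 1.5 tsp × 14/5 × 5 mL/tsp = 21.0 mL
diced onion: (3 tbsp + 1 tsp = 10/3 tbsp) × 14/5 ÷ 16 tbsp/cup × 160 g/cup ≈ 93.3 g
butter: (2 tbsp + 2 tsp = 8/3 tbsp) × 14/5 ÷ 16 tbsp/cup × 227 g/cup ≈ 105.9 g
water: 60 mL × 14/5 ÷ 1000 mL/L ≈ 0.2 L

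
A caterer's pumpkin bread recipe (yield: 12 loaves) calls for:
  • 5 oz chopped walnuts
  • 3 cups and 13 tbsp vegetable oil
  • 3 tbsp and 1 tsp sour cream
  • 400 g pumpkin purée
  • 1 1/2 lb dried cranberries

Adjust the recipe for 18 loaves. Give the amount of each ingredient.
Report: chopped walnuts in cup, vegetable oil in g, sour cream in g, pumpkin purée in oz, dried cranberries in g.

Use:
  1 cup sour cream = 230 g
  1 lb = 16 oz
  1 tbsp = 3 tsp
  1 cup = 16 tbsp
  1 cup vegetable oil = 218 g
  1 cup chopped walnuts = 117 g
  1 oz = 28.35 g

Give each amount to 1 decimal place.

Scaling factor: 18/12 = 3/2 = 1.5.
chopped walnuts: 5 oz × 3/2 × 28.35 g/oz ÷ 117 g/cup ≈ 1.8 cup
vegetable oil: (3 cup + 13 tbsp = 3.8125 cup) × 3/2 × 218 g/cup ≈ 1246.7 g
sour cream: (3 tbsp + 1 tsp = 10/3 tbsp) × 3/2 ÷ 16 tbsp/cup × 230 g/cup ≈ 71.9 g
pumpkin purée: 400 g × 3/2 ÷ 28.35 g/oz ≈ 21.2 oz
dried cranberries: 1.5 lb × 3/2 × 16 oz/lb × 28.35 g/oz = 1020.6 g

chopped walnuts: 1.8 cup; vegetable oil: 1246.7 g; sour cream: 71.9 g; pumpkin purée: 21.2 oz; dried cranberries: 1020.6 g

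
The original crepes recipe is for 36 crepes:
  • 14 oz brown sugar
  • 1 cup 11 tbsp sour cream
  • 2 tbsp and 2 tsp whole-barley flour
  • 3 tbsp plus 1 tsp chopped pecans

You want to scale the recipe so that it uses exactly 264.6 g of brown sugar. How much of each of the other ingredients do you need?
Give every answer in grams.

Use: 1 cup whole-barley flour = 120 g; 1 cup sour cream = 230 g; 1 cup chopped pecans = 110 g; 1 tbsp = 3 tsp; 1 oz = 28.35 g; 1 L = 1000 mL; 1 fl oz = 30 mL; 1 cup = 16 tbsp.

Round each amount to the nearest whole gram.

The original recipe has 396.9 g of brown sugar, so the scaling factor is 264.6 ÷ 396.9 = 2/3.
sour cream: (1 cup + 11 tbsp = 1.6875 cup) × 2/3 × 230 g/cup ≈ 259 g
whole-barley flour: (2 tbsp + 2 tsp = 8/3 tbsp) × 2/3 ÷ 16 tbsp/cup × 120 g/cup ≈ 13 g
chopped pecans: (3 tbsp + 1 tsp = 10/3 tbsp) × 2/3 ÷ 16 tbsp/cup × 110 g/cup ≈ 15 g

sour cream: 259 g; whole-barley flour: 13 g; chopped pecans: 15 g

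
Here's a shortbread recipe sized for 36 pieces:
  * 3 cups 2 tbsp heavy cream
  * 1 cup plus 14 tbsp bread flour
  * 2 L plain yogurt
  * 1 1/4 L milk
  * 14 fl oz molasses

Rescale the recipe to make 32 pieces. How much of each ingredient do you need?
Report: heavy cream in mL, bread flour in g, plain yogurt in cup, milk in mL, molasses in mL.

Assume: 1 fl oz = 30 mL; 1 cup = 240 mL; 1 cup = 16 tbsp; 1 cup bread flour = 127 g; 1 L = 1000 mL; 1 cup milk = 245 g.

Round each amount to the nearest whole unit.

heavy cream: 667 mL; bread flour: 212 g; plain yogurt: 7 cup; milk: 1111 mL; molasses: 373 mL

Scaling factor: 32/36 = 8/9.
heavy cream: (3 cup + 2 tbsp = 3.125 cup) × 8/9 × 240 mL/cup ≈ 667 mL
bread flour: (1 cup + 14 tbsp = 1.875 cup) × 8/9 × 127 g/cup ≈ 212 g
plain yogurt: 2 L × 8/9 × 1000 mL/L ÷ 240 mL/cup ≈ 7 cup
milk: 1.25 L × 8/9 × 1000 mL/L ≈ 1111 mL
molasses: 14 fl oz × 8/9 × 30 mL/fl oz ≈ 373 mL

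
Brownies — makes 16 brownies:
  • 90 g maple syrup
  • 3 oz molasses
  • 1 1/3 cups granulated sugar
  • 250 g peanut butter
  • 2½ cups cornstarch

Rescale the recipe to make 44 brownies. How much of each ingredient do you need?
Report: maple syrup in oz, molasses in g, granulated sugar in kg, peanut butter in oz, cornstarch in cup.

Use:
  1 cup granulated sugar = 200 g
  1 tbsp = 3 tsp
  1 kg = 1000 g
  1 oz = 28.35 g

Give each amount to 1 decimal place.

maple syrup: 8.7 oz; molasses: 233.9 g; granulated sugar: 0.7 kg; peanut butter: 24.3 oz; cornstarch: 6.9 cup

Scaling factor: 44/16 = 11/4 = 2.75.
maple syrup: 90 g × 11/4 ÷ 28.35 g/oz ≈ 8.7 oz
molasses: 3 oz × 11/4 × 28.35 g/oz ≈ 233.9 g
granulated sugar: 4/3 cup × 11/4 × 200 g/cup ÷ 1000 g/kg ≈ 0.7 kg
peanut butter: 250 g × 11/4 ÷ 28.35 g/oz ≈ 24.3 oz
cornstarch: 2.5 cup × 11/4 ≈ 6.9 cup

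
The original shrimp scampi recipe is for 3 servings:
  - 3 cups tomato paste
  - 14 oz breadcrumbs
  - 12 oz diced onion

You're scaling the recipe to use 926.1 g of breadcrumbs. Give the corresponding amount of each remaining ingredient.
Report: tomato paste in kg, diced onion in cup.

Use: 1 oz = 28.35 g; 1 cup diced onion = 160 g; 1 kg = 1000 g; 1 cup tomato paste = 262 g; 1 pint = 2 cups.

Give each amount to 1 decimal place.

The original recipe has 396.9 g of breadcrumbs, so the scaling factor is 926.1 ÷ 396.9 = 7/3.
tomato paste: 3 cup × 7/3 × 262 g/cup ÷ 1000 g/kg ≈ 1.8 kg
diced onion: 12 oz × 7/3 × 28.35 g/oz ÷ 160 g/cup ≈ 5.0 cup

tomato paste: 1.8 kg; diced onion: 5.0 cup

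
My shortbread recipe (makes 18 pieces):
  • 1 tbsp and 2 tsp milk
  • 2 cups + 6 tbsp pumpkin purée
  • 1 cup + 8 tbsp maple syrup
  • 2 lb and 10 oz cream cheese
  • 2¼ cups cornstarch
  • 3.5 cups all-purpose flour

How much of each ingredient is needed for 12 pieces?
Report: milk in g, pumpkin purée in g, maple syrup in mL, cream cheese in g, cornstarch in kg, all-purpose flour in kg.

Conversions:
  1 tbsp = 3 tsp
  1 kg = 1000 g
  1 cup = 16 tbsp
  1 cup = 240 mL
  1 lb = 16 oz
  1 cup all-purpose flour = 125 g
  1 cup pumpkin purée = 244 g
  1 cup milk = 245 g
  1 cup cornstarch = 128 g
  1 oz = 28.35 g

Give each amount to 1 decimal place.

milk: 17.0 g; pumpkin purée: 386.3 g; maple syrup: 240.0 mL; cream cheese: 793.8 g; cornstarch: 0.2 kg; all-purpose flour: 0.3 kg

Scaling factor: 12/18 = 2/3.
milk: (1 tbsp + 2 tsp = 5/3 tbsp) × 2/3 ÷ 16 tbsp/cup × 245 g/cup ≈ 17.0 g
pumpkin purée: (2 cup + 6 tbsp = 2.375 cup) × 2/3 × 244 g/cup ≈ 386.3 g
maple syrup: (1 cup + 8 tbsp = 1.5 cup) × 2/3 × 240 mL/cup = 240.0 mL
cream cheese: (2 lb + 10 oz = 2.625 lb) × 2/3 × 16 oz/lb × 28.35 g/oz = 793.8 g
cornstarch: 2.25 cup × 2/3 × 128 g/cup ÷ 1000 g/kg ≈ 0.2 kg
all-purpose flour: 3.5 cup × 2/3 × 125 g/cup ÷ 1000 g/kg ≈ 0.3 kg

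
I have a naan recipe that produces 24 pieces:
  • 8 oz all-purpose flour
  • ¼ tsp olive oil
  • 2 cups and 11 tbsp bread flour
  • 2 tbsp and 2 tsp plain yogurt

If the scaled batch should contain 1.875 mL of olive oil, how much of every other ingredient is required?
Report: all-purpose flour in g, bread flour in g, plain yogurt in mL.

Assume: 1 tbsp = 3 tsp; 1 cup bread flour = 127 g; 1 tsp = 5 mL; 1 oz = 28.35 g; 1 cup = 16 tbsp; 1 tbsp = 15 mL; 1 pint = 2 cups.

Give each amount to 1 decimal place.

all-purpose flour: 340.2 g; bread flour: 512.0 g; plain yogurt: 60.0 mL

The original recipe has 1.25 mL of olive oil, so the scaling factor is 1.875 ÷ 1.25 = 3/2 = 1.5.
all-purpose flour: 8 oz × 3/2 × 28.35 g/oz = 340.2 g
bread flour: (2 cup + 11 tbsp = 2.6875 cup) × 3/2 × 127 g/cup ≈ 512.0 g
plain yogurt: (2 tbsp + 2 tsp = 8/3 tbsp) × 3/2 × 15 mL/tbsp = 60.0 mL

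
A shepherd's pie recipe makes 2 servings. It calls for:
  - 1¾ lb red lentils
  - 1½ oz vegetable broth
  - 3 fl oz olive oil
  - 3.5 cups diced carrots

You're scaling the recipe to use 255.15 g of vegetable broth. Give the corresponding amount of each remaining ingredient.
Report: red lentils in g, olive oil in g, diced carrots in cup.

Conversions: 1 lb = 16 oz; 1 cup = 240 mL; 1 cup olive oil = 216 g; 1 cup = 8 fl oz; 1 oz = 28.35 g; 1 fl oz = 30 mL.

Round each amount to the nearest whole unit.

The original recipe has 42.525 g of vegetable broth, so the scaling factor is 255.15 ÷ 42.525 = 6.
red lentils: 1.75 lb × 6 × 16 oz/lb × 28.35 g/oz ≈ 4763 g
olive oil: 3 fl oz × 6 ÷ 8 fl oz/cup × 216 g/cup = 486 g
diced carrots: 3.5 cup × 6 = 21 cup

red lentils: 4763 g; olive oil: 486 g; diced carrots: 21 cup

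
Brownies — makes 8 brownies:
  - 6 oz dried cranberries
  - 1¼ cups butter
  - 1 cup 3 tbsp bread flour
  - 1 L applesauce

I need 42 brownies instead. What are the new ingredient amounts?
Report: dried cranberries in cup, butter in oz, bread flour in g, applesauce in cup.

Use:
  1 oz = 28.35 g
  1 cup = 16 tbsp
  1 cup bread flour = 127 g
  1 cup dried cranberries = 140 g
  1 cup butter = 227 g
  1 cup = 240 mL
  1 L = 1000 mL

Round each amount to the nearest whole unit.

dried cranberries: 6 cup; butter: 53 oz; bread flour: 792 g; applesauce: 22 cup

Scaling factor: 42/8 = 21/4 = 5.25.
dried cranberries: 6 oz × 21/4 × 28.35 g/oz ÷ 140 g/cup ≈ 6 cup
butter: 1.25 cup × 21/4 × 227 g/cup ÷ 28.35 g/oz ≈ 53 oz
bread flour: (1 cup + 3 tbsp = 1.1875 cup) × 21/4 × 127 g/cup ≈ 792 g
applesauce: 1 L × 21/4 × 1000 mL/L ÷ 240 mL/cup ≈ 22 cup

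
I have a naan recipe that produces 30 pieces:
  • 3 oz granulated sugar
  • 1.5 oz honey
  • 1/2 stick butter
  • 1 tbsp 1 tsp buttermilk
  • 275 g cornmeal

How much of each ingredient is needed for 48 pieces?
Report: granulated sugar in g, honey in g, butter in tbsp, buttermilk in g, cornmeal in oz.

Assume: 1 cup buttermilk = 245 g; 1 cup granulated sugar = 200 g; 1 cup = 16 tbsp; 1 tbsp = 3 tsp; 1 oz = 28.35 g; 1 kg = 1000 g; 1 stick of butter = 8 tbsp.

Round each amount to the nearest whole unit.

Scaling factor: 48/30 = 8/5 = 1.6.
granulated sugar: 3 oz × 8/5 × 28.35 g/oz ≈ 136 g
honey: 1.5 oz × 8/5 × 28.35 g/oz ≈ 68 g
butter: 0.5 stick × 8/5 × 8 tbsp/stick ≈ 6 tbsp
buttermilk: (1 tbsp + 1 tsp = 4/3 tbsp) × 8/5 ÷ 16 tbsp/cup × 245 g/cup ≈ 33 g
cornmeal: 275 g × 8/5 ÷ 28.35 g/oz ≈ 16 oz

granulated sugar: 136 g; honey: 68 g; butter: 6 tbsp; buttermilk: 33 g; cornmeal: 16 oz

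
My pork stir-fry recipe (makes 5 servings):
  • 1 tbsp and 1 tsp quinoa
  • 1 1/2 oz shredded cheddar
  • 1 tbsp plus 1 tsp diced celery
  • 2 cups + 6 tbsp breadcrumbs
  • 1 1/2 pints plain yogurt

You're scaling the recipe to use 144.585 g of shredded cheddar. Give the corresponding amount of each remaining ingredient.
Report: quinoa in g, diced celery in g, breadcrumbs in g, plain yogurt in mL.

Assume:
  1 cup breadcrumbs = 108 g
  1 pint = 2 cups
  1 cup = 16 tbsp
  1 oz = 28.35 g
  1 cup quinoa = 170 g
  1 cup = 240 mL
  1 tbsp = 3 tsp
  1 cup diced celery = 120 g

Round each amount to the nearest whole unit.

quinoa: 48 g; diced celery: 34 g; breadcrumbs: 872 g; plain yogurt: 2448 mL

The original recipe has 42.525 g of shredded cheddar, so the scaling factor is 144.585 ÷ 42.525 = 17/5 = 3.4.
quinoa: (1 tbsp + 1 tsp = 4/3 tbsp) × 17/5 ÷ 16 tbsp/cup × 170 g/cup ≈ 48 g
diced celery: (1 tbsp + 1 tsp = 4/3 tbsp) × 17/5 ÷ 16 tbsp/cup × 120 g/cup = 34 g
breadcrumbs: (2 cup + 6 tbsp = 2.375 cup) × 17/5 × 108 g/cup ≈ 872 g
plain yogurt: 1.5 pint × 17/5 × 2 cup/pint × 240 mL/cup = 2448 mL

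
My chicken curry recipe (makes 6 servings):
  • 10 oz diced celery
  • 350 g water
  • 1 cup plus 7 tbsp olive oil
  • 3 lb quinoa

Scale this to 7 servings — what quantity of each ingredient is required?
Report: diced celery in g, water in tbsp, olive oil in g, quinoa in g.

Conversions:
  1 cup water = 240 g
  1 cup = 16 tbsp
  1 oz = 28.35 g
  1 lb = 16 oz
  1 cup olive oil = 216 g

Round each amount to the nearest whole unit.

Scaling factor: 7/6.
diced celery: 10 oz × 7/6 × 28.35 g/oz ≈ 331 g
water: 350 g × 7/6 ÷ 240 g/cup × 16 tbsp/cup ≈ 27 tbsp
olive oil: (1 cup + 7 tbsp = 1.4375 cup) × 7/6 × 216 g/cup ≈ 362 g
quinoa: 3 lb × 7/6 × 16 oz/lb × 28.35 g/oz ≈ 1588 g

diced celery: 331 g; water: 27 tbsp; olive oil: 362 g; quinoa: 1588 g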